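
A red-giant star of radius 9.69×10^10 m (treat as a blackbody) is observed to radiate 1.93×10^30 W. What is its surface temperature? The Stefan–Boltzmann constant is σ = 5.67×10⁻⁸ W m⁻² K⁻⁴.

T ≈ 4120 K

A = 4πr² = 4π × (9.69×10^10)² = 1.18×10^23 m².
From P = σAT⁴, T = (P / σA)^(1/4) = (1.93×10^30 / (5.67×10⁻⁸ × 1.18×10^23))^(1/4).
T = (2.88×10^14)^(1/4) = 4120 K.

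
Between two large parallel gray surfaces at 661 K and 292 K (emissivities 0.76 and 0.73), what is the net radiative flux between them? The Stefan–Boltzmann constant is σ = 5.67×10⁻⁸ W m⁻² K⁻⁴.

For two large parallel gray plates, q = σ(T₁⁴ − T₂⁴) / (1/ε₁ + 1/ε₂ − 1).
1/ε₁ + 1/ε₂ − 1 = 1/0.76 + 1/0.73 − 1 = 1.686.
T₁⁴ − T₂⁴ = 1.91×10^11 − 7.27×10^9 = 1.84×10^11 K⁴.
q = 5.67×10⁻⁸ × 1.84×10^11 / 1.686 = 6180 W/m².

q ≈ 6180 W/m²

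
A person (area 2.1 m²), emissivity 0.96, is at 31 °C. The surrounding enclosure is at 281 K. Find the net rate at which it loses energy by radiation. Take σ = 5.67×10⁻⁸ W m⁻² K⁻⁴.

Convert: 31 °C = 304 K.
Q = εσA(T⁴ − T_s⁴). T⁴ − T_s⁴ = (304)⁴ − (281)⁴ = 8.54×10^9 − 6.23×10^9 = 2.31×10^9 K⁴.
Q = 0.96 × 5.67×10⁻⁸ × 2.10 × 2.31×10^9 = 264 W.

Q ≈ 264 W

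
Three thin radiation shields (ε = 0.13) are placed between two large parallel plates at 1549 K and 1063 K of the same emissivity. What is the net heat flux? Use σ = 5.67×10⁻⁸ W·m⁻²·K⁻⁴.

Each of the 4 gaps contributes resistance (2/ε − 1) = 2/0.13 − 1 = 14.38; total = 57.54.
q = σ(T₁⁴ − T₂⁴) / 57.54 = 5.67×10⁻⁸ × 4.48×10^12 / 57.54 = 4420 W/m².

q ≈ 4420 W/m²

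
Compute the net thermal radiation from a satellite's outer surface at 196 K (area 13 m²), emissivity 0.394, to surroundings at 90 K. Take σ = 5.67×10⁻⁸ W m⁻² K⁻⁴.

Q = εσA(T⁴ − T_s⁴). T⁴ − T_s⁴ = (196)⁴ − (90)⁴ = 1.48×10^9 − 6.56×10^7 = 1.41×10^9 K⁴.
Q = 0.394 × 5.67×10⁻⁸ × 13.0 × 1.41×10^9 = 410 W.

Q ≈ 410 W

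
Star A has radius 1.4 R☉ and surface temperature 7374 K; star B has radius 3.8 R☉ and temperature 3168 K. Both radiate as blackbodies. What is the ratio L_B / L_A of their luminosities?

L_B/L_A ≈ 0.251

L = 4πR²σT⁴ ∝ R²T⁴, so L_B/L_A = (3.8/1.4)² × (3168/7374)⁴ = 7.37 × 0.0341 = 0.251.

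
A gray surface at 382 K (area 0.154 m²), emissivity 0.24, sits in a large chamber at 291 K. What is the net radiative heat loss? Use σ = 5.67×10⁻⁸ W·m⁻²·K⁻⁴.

Q = εσA(T⁴ − T_s⁴). T⁴ − T_s⁴ = (382)⁴ − (291)⁴ = 2.13×10^10 − 7.17×10^9 = 1.41×10^10 K⁴.
Q = 0.24 × 5.67×10⁻⁸ × 0.154 × 1.41×10^10 = 29.6 W.

Q ≈ 29.6 W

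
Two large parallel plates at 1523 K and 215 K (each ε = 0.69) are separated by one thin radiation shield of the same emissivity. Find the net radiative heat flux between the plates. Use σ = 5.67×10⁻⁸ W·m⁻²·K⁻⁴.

Each of the 2 gaps contributes resistance (2/ε − 1) = 2/0.69 − 1 = 1.899; total = 3.797.
q = σ(T₁⁴ − T₂⁴) / 3.797 = 5.67×10⁻⁸ × 5.38×10^12 / 3.797 = 80300 W/m².

q ≈ 80300 W/m²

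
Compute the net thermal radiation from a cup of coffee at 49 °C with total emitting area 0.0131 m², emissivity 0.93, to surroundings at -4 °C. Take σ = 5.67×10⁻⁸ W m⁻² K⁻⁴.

Q ≈ 3.81 W

Convert: 49 °C = 322 K; -4 °C = 269 K.
Q = εσA(T⁴ − T_s⁴). T⁴ − T_s⁴ = (322)⁴ − (269)⁴ = 1.08×10^10 − 5.24×10^9 = 5.51×10^9 K⁴.
Q = 0.93 × 5.67×10⁻⁸ × 0.0131 × 5.51×10^9 = 3.81 W.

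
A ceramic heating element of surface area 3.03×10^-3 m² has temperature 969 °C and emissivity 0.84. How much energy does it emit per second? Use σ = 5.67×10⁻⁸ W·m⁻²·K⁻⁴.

969 °C = 1242 K.
P = εσAT⁴ = 0.84 × 5.67×10⁻⁸ × 3.03×10^-3 × (1242)⁴ = 0.84 × 5.67×10⁻⁸ × 3.03×10^-3 × 2.38×10^12.
P = 343 W.

P ≈ 343 W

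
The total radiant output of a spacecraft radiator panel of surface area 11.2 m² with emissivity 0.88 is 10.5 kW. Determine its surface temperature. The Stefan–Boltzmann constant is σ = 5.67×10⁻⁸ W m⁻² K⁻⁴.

From P = εσAT⁴, T = (P / εσA)^(1/4) = (10500 / (0.88 × 5.67×10⁻⁸ × 11.2))^(1/4).
T = (1.88×10^10)^(1/4) = 370 K.

T ≈ 370 K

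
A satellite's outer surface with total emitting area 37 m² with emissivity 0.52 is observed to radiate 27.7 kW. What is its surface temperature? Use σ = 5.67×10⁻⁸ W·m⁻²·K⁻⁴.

T ≈ 399 K

From P = εσAT⁴, T = (P / εσA)^(1/4) = (27700 / (0.52 × 5.67×10⁻⁸ × 37.0))^(1/4).
T = (2.54×10^10)^(1/4) = 399 K.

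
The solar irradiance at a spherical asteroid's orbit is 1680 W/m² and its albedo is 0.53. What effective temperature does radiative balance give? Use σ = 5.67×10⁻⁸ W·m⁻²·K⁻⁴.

T ≈ 243 K

Power absorbed = (1−a)S·πR²; power emitted = 4πR²σT⁴. Equating and cancelling πR²:
T = ((1−a)S / 4σ)^(1/4) = (790 / (4 × 5.67×10⁻⁸))^(1/4) = (3.48×10^9)^(1/4).
T = 243 K.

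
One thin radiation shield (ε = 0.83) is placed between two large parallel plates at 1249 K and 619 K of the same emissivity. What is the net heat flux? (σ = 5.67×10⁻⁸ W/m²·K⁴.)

Each of the 2 gaps contributes resistance (2/ε − 1) = 2/0.83 − 1 = 1.410; total = 2.819.
q = σ(T₁⁴ − T₂⁴) / 2.819 = 5.67×10⁻⁸ × 2.29×10^12 / 2.819 = 46000 W/m².

q ≈ 46000 W/m²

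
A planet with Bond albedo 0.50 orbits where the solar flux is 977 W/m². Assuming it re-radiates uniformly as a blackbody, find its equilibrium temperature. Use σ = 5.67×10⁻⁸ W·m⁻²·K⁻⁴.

Power absorbed = (1−a)S·πR²; power emitted = 4πR²σT⁴. Equating and cancelling πR²:
T = ((1−a)S / 4σ)^(1/4) = (488 / (4 × 5.67×10⁻⁸))^(1/4) = (2.15×10^9)^(1/4).
T = 215 K.

T ≈ 215 K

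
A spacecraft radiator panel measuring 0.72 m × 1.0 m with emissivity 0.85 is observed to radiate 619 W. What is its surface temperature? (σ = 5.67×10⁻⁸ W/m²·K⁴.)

A = 0.72 × 1.0 = 0.720 m².
From P = εσAT⁴, T = (P / εσA)^(1/4) = (619 / (0.85 × 5.67×10⁻⁸ × 0.720))^(1/4).
T = (1.78×10^10)^(1/4) = 365 K.

T ≈ 365 K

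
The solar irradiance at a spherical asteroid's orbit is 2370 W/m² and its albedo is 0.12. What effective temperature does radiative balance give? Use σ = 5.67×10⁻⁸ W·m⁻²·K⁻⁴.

T ≈ 310 K

Power absorbed = (1−a)S·πR²; power emitted = 4πR²σT⁴. Equating and cancelling πR²:
T = ((1−a)S / 4σ)^(1/4) = (2090 / (4 × 5.67×10⁻⁸))^(1/4) = (9.20×10^9)^(1/4).
T = 310 K.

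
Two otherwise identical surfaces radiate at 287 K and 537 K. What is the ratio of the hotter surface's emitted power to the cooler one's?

P ∝ T⁴, so the ratio is (537/287)⁴ = (1.871)⁴ = 12.3.

ratio ≈ 12.3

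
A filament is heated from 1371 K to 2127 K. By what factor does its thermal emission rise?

ratio ≈ 5.79

P ∝ T⁴, so the ratio is (2127/1371)⁴ = (1.551)⁴ = 5.79.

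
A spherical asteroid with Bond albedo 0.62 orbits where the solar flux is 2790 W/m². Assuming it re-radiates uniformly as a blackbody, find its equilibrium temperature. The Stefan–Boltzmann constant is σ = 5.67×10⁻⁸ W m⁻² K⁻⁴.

T ≈ 261 K

Power absorbed = (1−a)S·πR²; power emitted = 4πR²σT⁴. Equating and cancelling πR²:
T = ((1−a)S / 4σ)^(1/4) = (1060 / (4 × 5.67×10⁻⁸))^(1/4) = (4.67×10^9)^(1/4).
T = 261 K.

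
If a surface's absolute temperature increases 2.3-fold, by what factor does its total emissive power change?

P ∝ T⁴, so the power scales as (2.3)⁴ = 28.0.

factor ≈ 28.0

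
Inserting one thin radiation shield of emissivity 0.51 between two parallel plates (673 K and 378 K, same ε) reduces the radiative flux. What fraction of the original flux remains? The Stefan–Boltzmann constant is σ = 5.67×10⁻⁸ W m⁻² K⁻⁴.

ratio ≈ 0.500

With N identical shields there are N+1 = 2 gaps in series, each with the same radiative resistance, so the flux falls to 1/(N+1) of its unshielded value.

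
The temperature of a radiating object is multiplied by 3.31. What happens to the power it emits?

factor ≈ 120

P ∝ T⁴, so the power scales as (3.31)⁴ = 120.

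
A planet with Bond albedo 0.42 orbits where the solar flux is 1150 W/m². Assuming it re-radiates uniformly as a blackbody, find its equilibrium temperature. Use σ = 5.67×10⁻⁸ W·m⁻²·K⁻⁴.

T ≈ 233 K

Power absorbed = (1−a)S·πR²; power emitted = 4πR²σT⁴. Equating and cancelling πR²:
T = ((1−a)S / 4σ)^(1/4) = (667 / (4 × 5.67×10⁻⁸))^(1/4) = (2.94×10^9)^(1/4).
T = 233 K.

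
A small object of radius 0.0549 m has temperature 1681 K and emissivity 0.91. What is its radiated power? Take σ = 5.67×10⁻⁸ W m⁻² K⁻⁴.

A = 4πr² = 4π × (0.0549)² = 0.0379 m².
P = εσAT⁴ = 0.91 × 5.67×10⁻⁸ × 0.0379 × (1681)⁴ = 0.91 × 5.67×10⁻⁸ × 0.0379 × 7.98×10^12.
P = 15600 W.

P ≈ 15600 W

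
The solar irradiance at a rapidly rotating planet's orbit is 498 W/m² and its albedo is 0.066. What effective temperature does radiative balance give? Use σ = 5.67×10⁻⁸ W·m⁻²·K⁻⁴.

T ≈ 213 K

Power absorbed = (1−a)S·πR²; power emitted = 4πR²σT⁴. Equating and cancelling πR²:
T = ((1−a)S / 4σ)^(1/4) = (465 / (4 × 5.67×10⁻⁸))^(1/4) = (2.05×10^9)^(1/4).
T = 213 K.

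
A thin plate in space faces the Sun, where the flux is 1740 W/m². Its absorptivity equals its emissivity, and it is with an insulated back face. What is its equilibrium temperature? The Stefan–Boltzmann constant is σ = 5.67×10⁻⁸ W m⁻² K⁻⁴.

Absorbed flux αS = emitted flux εσT⁴ (one radiating face); with α = ε, T = (S/σ)^(1/4).
T = (1740 / 5.67×10⁻⁸)^(1/4) = (3.07×10^10)^(1/4).
T = 419 K.

T ≈ 419 K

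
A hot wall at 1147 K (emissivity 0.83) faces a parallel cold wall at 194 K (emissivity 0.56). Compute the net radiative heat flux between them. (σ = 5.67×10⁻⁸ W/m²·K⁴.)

q ≈ 49300 W/m²

For two large parallel gray plates, q = σ(T₁⁴ − T₂⁴) / (1/ε₁ + 1/ε₂ − 1).
1/ε₁ + 1/ε₂ − 1 = 1/0.83 + 1/0.56 − 1 = 1.991.
T₁⁴ − T₂⁴ = 1.73×10^12 − 1.42×10^9 = 1.73×10^12 K⁴.
q = 5.67×10⁻⁸ × 1.73×10^12 / 1.991 = 49300 W/m².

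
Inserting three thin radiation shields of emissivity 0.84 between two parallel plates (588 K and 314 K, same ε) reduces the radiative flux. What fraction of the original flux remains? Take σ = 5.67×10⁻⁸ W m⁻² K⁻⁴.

ratio ≈ 0.250

With N identical shields there are N+1 = 4 gaps in series, each with the same radiative resistance, so the flux falls to 1/(N+1) of its unshielded value.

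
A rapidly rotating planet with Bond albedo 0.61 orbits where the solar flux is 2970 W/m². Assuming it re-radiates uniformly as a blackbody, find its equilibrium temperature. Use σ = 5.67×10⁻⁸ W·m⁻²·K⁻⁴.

Power absorbed = (1−a)S·πR²; power emitted = 4πR²σT⁴. Equating and cancelling πR²:
T = ((1−a)S / 4σ)^(1/4) = (1160 / (4 × 5.67×10⁻⁸))^(1/4) = (5.11×10^9)^(1/4).
T = 267 K.

T ≈ 267 K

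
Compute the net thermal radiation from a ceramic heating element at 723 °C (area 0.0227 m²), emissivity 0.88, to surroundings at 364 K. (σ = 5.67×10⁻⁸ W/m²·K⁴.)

Q ≈ 1090 W

Convert: 723 °C = 996 K.
Q = εσA(T⁴ − T_s⁴). T⁴ − T_s⁴ = (996)⁴ − (364)⁴ = 9.84×10^11 − 1.76×10^10 = 9.67×10^11 K⁴.
Q = 0.88 × 5.67×10⁻⁸ × 0.0227 × 9.67×10^11 = 1090 W.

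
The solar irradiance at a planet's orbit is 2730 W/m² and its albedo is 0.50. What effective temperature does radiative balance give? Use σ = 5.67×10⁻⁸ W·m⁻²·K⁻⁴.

T ≈ 279 K

Power absorbed = (1−a)S·πR²; power emitted = 4πR²σT⁴. Equating and cancelling πR²:
T = ((1−a)S / 4σ)^(1/4) = (1360 / (4 × 5.67×10⁻⁸))^(1/4) = (6.02×10^9)^(1/4).
T = 279 K.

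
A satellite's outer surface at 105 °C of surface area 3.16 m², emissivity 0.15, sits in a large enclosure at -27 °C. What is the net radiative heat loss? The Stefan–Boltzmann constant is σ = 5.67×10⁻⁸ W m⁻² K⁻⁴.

Convert: 105 °C = 378 K; -27 °C = 246 K.
Q = εσA(T⁴ − T_s⁴). T⁴ − T_s⁴ = (378)⁴ − (246)⁴ = 2.04×10^10 − 3.66×10^9 = 1.68×10^10 K⁴.
Q = 0.15 × 5.67×10⁻⁸ × 3.16 × 1.68×10^10 = 450 W.

Q ≈ 450 W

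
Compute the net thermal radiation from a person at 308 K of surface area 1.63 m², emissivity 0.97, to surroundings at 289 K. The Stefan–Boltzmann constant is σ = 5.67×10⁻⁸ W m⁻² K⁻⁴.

Q = εσA(T⁴ − T_s⁴). T⁴ − T_s⁴ = (308)⁴ − (289)⁴ = 9.00×10^9 − 6.98×10^9 = 2.02×10^9 K⁴.
Q = 0.97 × 5.67×10⁻⁸ × 1.63 × 2.02×10^9 = 181 W.

Q ≈ 181 W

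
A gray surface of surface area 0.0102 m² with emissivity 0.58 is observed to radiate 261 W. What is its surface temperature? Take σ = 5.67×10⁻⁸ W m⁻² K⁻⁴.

From P = εσAT⁴, T = (P / εσA)^(1/4) = (261 / (0.58 × 5.67×10⁻⁸ × 0.0102))^(1/4).
T = (7.78×10^11)^(1/4) = 939 K.

T ≈ 939 K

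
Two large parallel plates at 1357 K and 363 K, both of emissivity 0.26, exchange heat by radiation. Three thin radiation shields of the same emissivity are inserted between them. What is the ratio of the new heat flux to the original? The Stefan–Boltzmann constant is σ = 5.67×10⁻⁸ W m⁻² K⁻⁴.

ratio ≈ 0.250

With N identical shields there are N+1 = 4 gaps in series, each with the same radiative resistance, so the flux falls to 1/(N+1) of its unshielded value.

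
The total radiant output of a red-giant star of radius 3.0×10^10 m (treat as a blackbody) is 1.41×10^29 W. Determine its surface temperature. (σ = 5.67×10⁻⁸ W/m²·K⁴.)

T ≈ 3850 K

A = 4πr² = 4π × (3.0×10^10)² = 1.13×10^22 m².
From P = σAT⁴, T = (P / σA)^(1/4) = (1.41×10^29 / (5.67×10⁻⁸ × 1.13×10^22))^(1/4).
T = (2.20×10^14)^(1/4) = 3850 K.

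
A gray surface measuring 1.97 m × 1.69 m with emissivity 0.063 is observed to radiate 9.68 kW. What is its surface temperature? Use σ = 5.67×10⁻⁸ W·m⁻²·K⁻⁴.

A = 1.97 × 1.69 = 3.33 m².
From P = εσAT⁴, T = (P / εσA)^(1/4) = (9680 / (0.063 × 5.67×10⁻⁸ × 3.33))^(1/4).
T = (8.14×10^11)^(1/4) = 950 K.

T ≈ 950 K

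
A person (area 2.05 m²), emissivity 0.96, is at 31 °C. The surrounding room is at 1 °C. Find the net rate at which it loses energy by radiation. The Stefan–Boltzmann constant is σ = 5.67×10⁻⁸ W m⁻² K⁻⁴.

Convert: 31 °C = 304 K; 1 °C = 274 K.
Q = εσA(T⁴ − T_s⁴). T⁴ − T_s⁴ = (304)⁴ − (274)⁴ = 8.54×10^9 − 5.64×10^9 = 2.90×10^9 K⁴.
Q = 0.96 × 5.67×10⁻⁸ × 2.05 × 2.90×10^9 = 324 W.

Q ≈ 324 W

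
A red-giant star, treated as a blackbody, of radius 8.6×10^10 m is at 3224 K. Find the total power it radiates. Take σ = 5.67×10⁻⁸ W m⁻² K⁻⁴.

A = 4πr² = 4π × (8.6×10^10)² = 9.29×10^22 m².
P = σAT⁴ = 5.67×10⁻⁸ × 9.29×10^22 × (3224)⁴ = 5.67×10⁻⁸ × 9.29×10^22 × 1.08×10^14.
P = 5.69×10^29 W.

P ≈ 5.69×10^29 W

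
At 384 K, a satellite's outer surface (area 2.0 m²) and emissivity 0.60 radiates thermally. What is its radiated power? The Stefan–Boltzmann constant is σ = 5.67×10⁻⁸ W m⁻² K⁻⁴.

P ≈ 1480 W

P = εσAT⁴ = 0.60 × 5.67×10⁻⁸ × 2.00 × (384)⁴ = 0.60 × 5.67×10⁻⁸ × 2.00 × 2.17×10^10.
P = 1480 W.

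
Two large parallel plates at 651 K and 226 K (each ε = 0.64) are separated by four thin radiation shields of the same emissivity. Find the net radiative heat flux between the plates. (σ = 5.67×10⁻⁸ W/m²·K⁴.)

q ≈ 945 W/m²

Each of the 5 gaps contributes resistance (2/ε − 1) = 2/0.64 − 1 = 2.125; total = 10.62.
q = σ(T₁⁴ − T₂⁴) / 10.62 = 5.67×10⁻⁸ × 1.77×10^11 / 10.62 = 945 W/m².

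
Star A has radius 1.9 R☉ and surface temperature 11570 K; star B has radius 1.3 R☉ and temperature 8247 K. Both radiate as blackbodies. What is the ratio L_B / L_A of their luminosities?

L_B/L_A ≈ 0.121

L = 4πR²σT⁴ ∝ R²T⁴, so L_B/L_A = (1.3/1.9)² × (8247/11570)⁴ = 0.468 × 0.258 = 0.121.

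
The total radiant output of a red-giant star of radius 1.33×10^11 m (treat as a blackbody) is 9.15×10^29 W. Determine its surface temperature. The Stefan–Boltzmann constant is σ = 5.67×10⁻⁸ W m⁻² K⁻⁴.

A = 4πr² = 4π × (1.33×10^11)² = 2.22×10^23 m².
From P = σAT⁴, T = (P / σA)^(1/4) = (9.15×10^29 / (5.67×10⁻⁸ × 2.22×10^23))^(1/4).
T = (7.26×10^13)^(1/4) = 2920 K.

T ≈ 2920 K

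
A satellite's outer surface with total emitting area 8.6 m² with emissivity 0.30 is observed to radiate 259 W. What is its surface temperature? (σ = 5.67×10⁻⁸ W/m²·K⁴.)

From P = εσAT⁴, T = (P / εσA)^(1/4) = (259 / (0.30 × 5.67×10⁻⁸ × 8.60))^(1/4).
T = (1.77×10^9)^(1/4) = 205 K.

T ≈ 205 K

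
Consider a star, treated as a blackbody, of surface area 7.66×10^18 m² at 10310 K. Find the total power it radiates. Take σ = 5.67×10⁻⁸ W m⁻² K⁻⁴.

P = σAT⁴ = 5.67×10⁻⁸ × 7.66×10^18 × (10310)⁴ = 5.67×10⁻⁸ × 7.66×10^18 × 1.13×10^16.
P = 4.91×10^27 W.

P ≈ 4.91×10^27 W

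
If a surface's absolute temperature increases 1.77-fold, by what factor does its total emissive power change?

factor ≈ 9.82

P ∝ T⁴, so the power scales as (1.77)⁴ = 9.82.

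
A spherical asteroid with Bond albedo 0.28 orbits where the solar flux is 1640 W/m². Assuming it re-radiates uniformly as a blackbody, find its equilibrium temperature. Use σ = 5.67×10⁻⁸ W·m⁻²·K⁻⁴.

Power absorbed = (1−a)S·πR²; power emitted = 4πR²σT⁴. Equating and cancelling πR²:
T = ((1−a)S / 4σ)^(1/4) = (1180 / (4 × 5.67×10⁻⁸))^(1/4) = (5.21×10^9)^(1/4).
T = 269 K.

T ≈ 269 K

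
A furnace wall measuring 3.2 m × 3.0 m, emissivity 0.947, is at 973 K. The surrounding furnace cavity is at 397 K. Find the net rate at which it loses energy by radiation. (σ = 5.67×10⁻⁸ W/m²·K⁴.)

Q ≈ 4.49×10^5 W

A = 3.2 × 3.0 = 9.60 m².
Q = εσA(T⁴ − T_s⁴). T⁴ − T_s⁴ = (973)⁴ − (397)⁴ = 8.96×10^11 − 2.48×10^10 = 8.71×10^11 K⁴.
Q = 0.947 × 5.67×10⁻⁸ × 9.60 × 8.71×10^11 = 4.49×10^5 W.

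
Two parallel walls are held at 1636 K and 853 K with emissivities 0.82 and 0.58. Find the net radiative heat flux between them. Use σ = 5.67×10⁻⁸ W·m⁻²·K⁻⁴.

q ≈ 1.94×10^5 W/m²

For two large parallel gray plates, q = σ(T₁⁴ − T₂⁴) / (1/ε₁ + 1/ε₂ − 1).
1/ε₁ + 1/ε₂ − 1 = 1/0.82 + 1/0.58 − 1 = 1.944.
T₁⁴ − T₂⁴ = 7.16×10^12 − 5.29×10^11 = 6.63×10^12 K⁴.
q = 5.67×10⁻⁸ × 6.63×10^12 / 1.944 = 1.94×10^5 W/m².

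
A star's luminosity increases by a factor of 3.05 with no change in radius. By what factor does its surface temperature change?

factor ≈ 1.32

P ∝ T⁴ ⇒ T ∝ P^(1/4), so T scales by (3.05)^(1/4) = 1.32.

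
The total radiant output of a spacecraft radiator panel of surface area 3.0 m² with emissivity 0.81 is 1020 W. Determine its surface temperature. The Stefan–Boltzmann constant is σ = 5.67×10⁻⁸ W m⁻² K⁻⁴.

T ≈ 293 K

From P = εσAT⁴, T = (P / εσA)^(1/4) = (1020 / (0.81 × 5.67×10⁻⁸ × 3.00))^(1/4).
T = (7.40×10^9)^(1/4) = 293 K.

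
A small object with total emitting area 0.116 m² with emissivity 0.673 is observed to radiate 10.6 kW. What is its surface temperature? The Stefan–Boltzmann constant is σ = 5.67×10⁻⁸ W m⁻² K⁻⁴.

T ≈ 1240 K

From P = εσAT⁴, T = (P / εσA)^(1/4) = (10600 / (0.673 × 5.67×10⁻⁸ × 0.116))^(1/4).
T = (2.39×10^12)^(1/4) = 1240 K.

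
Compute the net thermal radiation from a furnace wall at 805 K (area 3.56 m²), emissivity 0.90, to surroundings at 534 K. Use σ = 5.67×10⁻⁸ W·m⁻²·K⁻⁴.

Q = εσA(T⁴ − T_s⁴). T⁴ − T_s⁴ = (805)⁴ − (534)⁴ = 4.20×10^11 − 8.13×10^10 = 3.39×10^11 K⁴.
Q = 0.90 × 5.67×10⁻⁸ × 3.56 × 3.39×10^11 = 61500 W.

Q ≈ 61500 W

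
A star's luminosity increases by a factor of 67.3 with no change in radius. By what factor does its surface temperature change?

P ∝ T⁴ ⇒ T ∝ P^(1/4), so T scales by (67.3)^(1/4) = 2.86.

factor ≈ 2.86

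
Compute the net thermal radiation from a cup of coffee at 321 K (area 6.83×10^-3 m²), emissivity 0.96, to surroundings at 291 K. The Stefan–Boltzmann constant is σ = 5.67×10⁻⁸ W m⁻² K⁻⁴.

Q ≈ 1.28 W

Q = εσA(T⁴ − T_s⁴). T⁴ − T_s⁴ = (321)⁴ − (291)⁴ = 1.06×10^10 − 7.17×10^9 = 3.45×10^9 K⁴.
Q = 0.96 × 5.67×10⁻⁸ × 6.83×10^-3 × 3.45×10^9 = 1.28 W.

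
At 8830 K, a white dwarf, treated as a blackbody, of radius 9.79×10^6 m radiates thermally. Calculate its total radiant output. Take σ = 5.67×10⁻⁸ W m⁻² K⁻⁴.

A = 4πr² = 4π × (9.79×10^6)² = 1.20×10^15 m².
P = σAT⁴ = 5.67×10⁻⁸ × 1.20×10^15 × (8830)⁴ = 5.67×10⁻⁸ × 1.20×10^15 × 6.08×10^15.
P = 4.15×10^23 W.

P ≈ 4.15×10^23 W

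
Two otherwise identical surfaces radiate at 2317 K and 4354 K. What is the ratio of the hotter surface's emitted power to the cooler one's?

ratio ≈ 12.5

P ∝ T⁴, so the ratio is (4354/2317)⁴ = (1.879)⁴ = 12.5.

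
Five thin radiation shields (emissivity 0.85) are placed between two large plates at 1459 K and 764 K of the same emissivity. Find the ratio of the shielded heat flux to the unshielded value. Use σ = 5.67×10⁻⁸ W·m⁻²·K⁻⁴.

ratio ≈ 0.167

With N identical shields there are N+1 = 6 gaps in series, each with the same radiative resistance, so the flux falls to 1/(N+1) of its unshielded value.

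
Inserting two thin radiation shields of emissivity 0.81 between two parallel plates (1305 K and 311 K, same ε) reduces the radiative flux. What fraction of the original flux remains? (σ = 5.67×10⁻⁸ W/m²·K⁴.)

With N identical shields there are N+1 = 3 gaps in series, each with the same radiative resistance, so the flux falls to 1/(N+1) of its unshielded value.

ratio ≈ 0.333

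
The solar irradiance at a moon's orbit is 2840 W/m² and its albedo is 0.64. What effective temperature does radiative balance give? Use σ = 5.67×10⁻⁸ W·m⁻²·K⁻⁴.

T ≈ 259 K

Power absorbed = (1−a)S·πR²; power emitted = 4πR²σT⁴. Equating and cancelling πR²:
T = ((1−a)S / 4σ)^(1/4) = (1020 / (4 × 5.67×10⁻⁸))^(1/4) = (4.51×10^9)^(1/4).
T = 259 K.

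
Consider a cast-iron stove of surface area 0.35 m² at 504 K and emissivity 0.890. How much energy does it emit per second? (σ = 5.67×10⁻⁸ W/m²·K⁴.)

Stefan–Boltzmann: P = εσAT⁴ = 0.890 × 5.67×10⁻⁸ × 0.350 × (504)⁴ = 0.890 × 5.67×10⁻⁸ × 0.350 × 6.45×10^10.
P = 1140 W.

P ≈ 1140 W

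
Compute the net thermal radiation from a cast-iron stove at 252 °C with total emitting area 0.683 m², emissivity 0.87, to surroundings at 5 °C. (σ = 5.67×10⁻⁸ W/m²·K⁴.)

Q ≈ 2360 W

Convert: 252 °C = 525 K; 5 °C = 278 K.
Q = εσA(T⁴ − T_s⁴). T⁴ − T_s⁴ = (525)⁴ − (278)⁴ = 7.60×10^10 − 5.97×10^9 = 7.00×10^10 K⁴.
Q = 0.87 × 5.67×10⁻⁸ × 0.683 × 7.00×10^10 = 2360 W.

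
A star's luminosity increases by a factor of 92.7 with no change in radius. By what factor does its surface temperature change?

P ∝ T⁴ ⇒ T ∝ P^(1/4), so T scales by (92.7)^(1/4) = 3.10.

factor ≈ 3.10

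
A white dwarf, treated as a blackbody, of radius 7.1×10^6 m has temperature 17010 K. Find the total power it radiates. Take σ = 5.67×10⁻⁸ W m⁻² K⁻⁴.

P ≈ 3.01×10^24 W

A = 4πr² = 4π × (7.1×10^6)² = 6.33×10^14 m².
P = σAT⁴ = 5.67×10⁻⁸ × 6.33×10^14 × (17010)⁴ = 5.67×10⁻⁸ × 6.33×10^14 × 8.37×10^16.
P = 3.01×10^24 W.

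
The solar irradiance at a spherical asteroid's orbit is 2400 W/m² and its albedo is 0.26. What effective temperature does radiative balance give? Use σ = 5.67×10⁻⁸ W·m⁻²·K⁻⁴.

Power absorbed = (1−a)S·πR²; power emitted = 4πR²σT⁴. Equating and cancelling πR²:
T = ((1−a)S / 4σ)^(1/4) = (1780 / (4 × 5.67×10⁻⁸))^(1/4) = (7.83×10^9)^(1/4).
T = 297 K.

T ≈ 297 K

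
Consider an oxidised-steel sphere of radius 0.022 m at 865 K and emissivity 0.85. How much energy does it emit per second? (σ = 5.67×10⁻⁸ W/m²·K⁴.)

P ≈ 164 W

A = 4πr² = 4π × (0.022)² = 6.08×10^-3 m².
Stefan–Boltzmann: P = εσAT⁴ = 0.85 × 5.67×10⁻⁸ × 6.08×10^-3 × (865)⁴ = 0.85 × 5.67×10⁻⁸ × 6.08×10^-3 × 5.60×10^11.
P = 164 W.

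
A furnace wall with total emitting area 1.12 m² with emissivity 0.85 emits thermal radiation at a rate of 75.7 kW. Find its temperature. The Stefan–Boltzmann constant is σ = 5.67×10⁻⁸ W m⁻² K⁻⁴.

From P = εσAT⁴, T = (P / εσA)^(1/4) = (75700 / (0.85 × 5.67×10⁻⁸ × 1.12))^(1/4).
T = (1.40×10^12)^(1/4) = 1090 K.

T ≈ 1090 K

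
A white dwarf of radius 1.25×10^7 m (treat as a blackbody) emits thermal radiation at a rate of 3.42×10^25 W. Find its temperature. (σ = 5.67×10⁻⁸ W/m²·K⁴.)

A = 4πr² = 4π × (1.25×10^7)² = 1.96×10^15 m².
From P = σAT⁴, T = (P / σA)^(1/4) = (3.42×10^25 / (5.67×10⁻⁸ × 1.96×10^15))^(1/4).
T = (3.07×10^17)^(1/4) = 23500 K.

T ≈ 23500 K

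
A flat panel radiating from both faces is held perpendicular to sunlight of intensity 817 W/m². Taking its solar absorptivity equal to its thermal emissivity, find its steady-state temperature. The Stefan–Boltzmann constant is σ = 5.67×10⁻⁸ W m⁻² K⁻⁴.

T ≈ 291 K

Absorbed flux αS = emitted flux 2εσT⁴ per unit area; with α = ε this gives T = (S/2σ)^(1/4).
T = (817 / (2 × 5.67×10⁻⁸))^(1/4) = (7.20×10^9)^(1/4).
T = 291 K.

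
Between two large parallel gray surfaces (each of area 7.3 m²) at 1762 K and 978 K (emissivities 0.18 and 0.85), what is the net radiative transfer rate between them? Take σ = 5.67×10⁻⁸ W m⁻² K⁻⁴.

Q ≈ 6.30×10^5 W

For two large parallel gray plates, q = σ(T₁⁴ − T₂⁴) / (1/ε₁ + 1/ε₂ − 1).
1/ε₁ + 1/ε₂ − 1 = 1/0.18 + 1/0.85 − 1 = 5.732.
T₁⁴ − T₂⁴ = 9.64×10^12 − 9.15×10^11 = 8.72×10^12 K⁴.
q = 5.67×10⁻⁸ × 8.72×10^12 / 5.732 = 86300 W/m².
Q = q·A = 86300 × 7.3 = 6.30×10^5 W.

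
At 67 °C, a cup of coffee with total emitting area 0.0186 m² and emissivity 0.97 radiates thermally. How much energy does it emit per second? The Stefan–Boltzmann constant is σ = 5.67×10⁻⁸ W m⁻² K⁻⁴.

67 °C = 340 K.
P = εσAT⁴ = 0.97 × 5.67×10⁻⁸ × 0.0186 × (340)⁴ = 0.97 × 5.67×10⁻⁸ × 0.0186 × 1.34×10^10.
P = 13.7 W.

P ≈ 13.7 W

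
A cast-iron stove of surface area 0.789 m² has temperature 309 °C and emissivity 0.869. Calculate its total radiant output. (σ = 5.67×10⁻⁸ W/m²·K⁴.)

309 °C = 582 K.
P = εσAT⁴ = 0.869 × 5.67×10⁻⁸ × 0.789 × (582)⁴ = 0.869 × 5.67×10⁻⁸ × 0.789 × 1.15×10^11.
P = 4460 W.

P ≈ 4460 W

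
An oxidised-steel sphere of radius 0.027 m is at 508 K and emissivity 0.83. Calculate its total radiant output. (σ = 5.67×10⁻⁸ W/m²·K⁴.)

A = 4πr² = 4π × (0.027)² = 9.16×10^-3 m².
Stefan–Boltzmann: P = εσAT⁴ = 0.83 × 5.67×10⁻⁸ × 9.16×10^-3 × (508)⁴ = 0.83 × 5.67×10⁻⁸ × 9.16×10^-3 × 6.66×10^10.
P = 28.7 W.

P ≈ 28.7 W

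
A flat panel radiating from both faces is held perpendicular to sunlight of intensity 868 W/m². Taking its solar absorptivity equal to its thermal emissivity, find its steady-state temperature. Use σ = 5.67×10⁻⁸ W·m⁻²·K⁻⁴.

Absorbed flux αS = emitted flux 2εσT⁴ per unit area; with α = ε this gives T = (S/2σ)^(1/4).
T = (868 / (2 × 5.67×10⁻⁸))^(1/4) = (7.65×10^9)^(1/4).
T = 296 K.

T ≈ 296 K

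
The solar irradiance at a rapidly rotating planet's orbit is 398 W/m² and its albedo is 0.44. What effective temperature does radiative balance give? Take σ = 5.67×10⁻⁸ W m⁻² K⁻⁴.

Power absorbed = (1−a)S·πR²; power emitted = 4πR²σT⁴. Equating and cancelling πR²:
T = ((1−a)S / 4σ)^(1/4) = (223 / (4 × 5.67×10⁻⁸))^(1/4) = (9.83×10^8)^(1/4).
T = 177 K.

T ≈ 177 K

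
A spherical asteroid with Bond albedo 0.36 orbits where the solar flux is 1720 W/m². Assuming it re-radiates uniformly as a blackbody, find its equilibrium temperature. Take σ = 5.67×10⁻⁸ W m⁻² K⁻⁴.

Power absorbed = (1−a)S·πR²; power emitted = 4πR²σT⁴. Equating and cancelling πR²:
T = ((1−a)S / 4σ)^(1/4) = (1100 / (4 × 5.67×10⁻⁸))^(1/4) = (4.85×10^9)^(1/4).
T = 264 K.

T ≈ 264 K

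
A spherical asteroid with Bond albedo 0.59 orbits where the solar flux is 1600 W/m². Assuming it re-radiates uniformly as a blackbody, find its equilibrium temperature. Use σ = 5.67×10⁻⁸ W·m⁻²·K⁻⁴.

Power absorbed = (1−a)S·πR²; power emitted = 4πR²σT⁴. Equating and cancelling πR²:
T = ((1−a)S / 4σ)^(1/4) = (656 / (4 × 5.67×10⁻⁸))^(1/4) = (2.89×10^9)^(1/4).
T = 232 K.

T ≈ 232 K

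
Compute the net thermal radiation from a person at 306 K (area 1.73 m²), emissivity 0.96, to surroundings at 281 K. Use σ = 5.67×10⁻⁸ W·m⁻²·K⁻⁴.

Q ≈ 239 W

Q = εσA(T⁴ − T_s⁴). T⁴ − T_s⁴ = (306)⁴ − (281)⁴ = 8.77×10^9 − 6.23×10^9 = 2.53×10^9 K⁴.
Q = 0.96 × 5.67×10⁻⁸ × 1.73 × 2.53×10^9 = 239 W.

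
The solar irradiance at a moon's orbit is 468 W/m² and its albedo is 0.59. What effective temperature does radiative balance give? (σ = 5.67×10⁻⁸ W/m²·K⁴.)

Power absorbed = (1−a)S·πR²; power emitted = 4πR²σT⁴. Equating and cancelling πR²:
T = ((1−a)S / 4σ)^(1/4) = (192 / (4 × 5.67×10⁻⁸))^(1/4) = (8.46×10^8)^(1/4).
T = 171 K.

T ≈ 171 K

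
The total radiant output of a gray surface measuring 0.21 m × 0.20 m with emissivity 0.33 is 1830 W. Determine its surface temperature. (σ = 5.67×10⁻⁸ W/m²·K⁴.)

A = 0.21 × 0.20 = 0.0420 m².
From P = εσAT⁴, T = (P / εσA)^(1/4) = (1830 / (0.33 × 5.67×10⁻⁸ × 0.0420))^(1/4).
T = (2.33×10^12)^(1/4) = 1240 K.

T ≈ 1240 K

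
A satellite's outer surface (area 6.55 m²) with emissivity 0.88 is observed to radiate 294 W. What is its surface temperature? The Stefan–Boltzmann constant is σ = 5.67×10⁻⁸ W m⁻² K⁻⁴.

From P = εσAT⁴, T = (P / εσA)^(1/4) = (294 / (0.88 × 5.67×10⁻⁸ × 6.55))^(1/4).
T = (9.00×10^8)^(1/4) = 173 K.

T ≈ 173 K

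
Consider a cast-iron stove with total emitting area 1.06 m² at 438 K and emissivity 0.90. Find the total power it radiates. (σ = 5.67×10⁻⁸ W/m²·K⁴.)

P ≈ 1990 W

Stefan–Boltzmann: P = εσAT⁴ = 0.90 × 5.67×10⁻⁸ × 1.06 × (438)⁴ = 0.90 × 5.67×10⁻⁸ × 1.06 × 3.68×10^10.
P = 1990 W.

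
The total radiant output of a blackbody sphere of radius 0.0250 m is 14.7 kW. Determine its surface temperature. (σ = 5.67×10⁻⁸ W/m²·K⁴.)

A = 4πr² = 4π × (0.0250)² = 7.85×10^-3 m².
From P = σAT⁴, T = (P / σA)^(1/4) = (14700 / (5.67×10⁻⁸ × 7.85×10^-3))^(1/4).
T = (3.30×10^13)^(1/4) = 2400 K.

T ≈ 2400 K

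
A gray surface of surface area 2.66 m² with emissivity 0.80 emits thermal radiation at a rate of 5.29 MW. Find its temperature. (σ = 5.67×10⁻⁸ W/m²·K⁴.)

T ≈ 2570 K

From P = εσAT⁴, T = (P / εσA)^(1/4) = (5.29×10^6 / (0.80 × 5.67×10⁻⁸ × 2.66))^(1/4).
T = (4.38×10^13)^(1/4) = 2570 K.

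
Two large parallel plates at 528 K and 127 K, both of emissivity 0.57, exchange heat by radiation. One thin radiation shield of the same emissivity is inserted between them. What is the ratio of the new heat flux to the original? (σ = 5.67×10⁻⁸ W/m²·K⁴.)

ratio ≈ 0.500

With N identical shields there are N+1 = 2 gaps in series, each with the same radiative resistance, so the flux falls to 1/(N+1) of its unshielded value.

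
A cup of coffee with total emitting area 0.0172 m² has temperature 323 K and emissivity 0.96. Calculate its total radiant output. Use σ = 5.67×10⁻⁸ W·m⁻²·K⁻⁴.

P ≈ 10.2 W

Stefan–Boltzmann: P = εσAT⁴ = 0.96 × 5.67×10⁻⁸ × 0.0172 × (323)⁴ = 0.96 × 5.67×10⁻⁸ × 0.0172 × 1.09×10^10.
P = 10.2 W.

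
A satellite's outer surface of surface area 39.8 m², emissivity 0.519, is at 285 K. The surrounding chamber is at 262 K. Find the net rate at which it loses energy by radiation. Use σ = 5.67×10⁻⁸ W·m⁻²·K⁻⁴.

Q = εσA(T⁴ − T_s⁴). T⁴ − T_s⁴ = (285)⁴ − (262)⁴ = 6.60×10^9 − 4.71×10^9 = 1.89×10^9 K⁴.
Q = 0.519 × 5.67×10⁻⁸ × 39.8 × 1.89×10^9 = 2210 W.

Q ≈ 2210 W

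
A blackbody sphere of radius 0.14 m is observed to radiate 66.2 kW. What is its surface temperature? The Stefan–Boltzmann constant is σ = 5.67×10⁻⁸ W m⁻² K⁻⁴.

T ≈ 1480 K

A = 4πr² = 4π × (0.14)² = 0.246 m².
From P = σAT⁴, T = (P / σA)^(1/4) = (66200 / (5.67×10⁻⁸ × 0.246))^(1/4).
T = (4.74×10^12)^(1/4) = 1480 K.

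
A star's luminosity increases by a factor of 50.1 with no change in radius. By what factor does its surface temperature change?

factor ≈ 2.66

P ∝ T⁴ ⇒ T ∝ P^(1/4), so T scales by (50.1)^(1/4) = 2.66.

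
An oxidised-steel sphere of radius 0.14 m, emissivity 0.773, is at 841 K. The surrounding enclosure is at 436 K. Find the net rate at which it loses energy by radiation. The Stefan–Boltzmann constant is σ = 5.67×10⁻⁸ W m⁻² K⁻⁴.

Q ≈ 5010 W

A = 4πr² = 4π × (0.14)² = 0.246 m².
Q = εσA(T⁴ − T_s⁴). T⁴ − T_s⁴ = (841)⁴ − (436)⁴ = 5.00×10^11 − 3.61×10^10 = 4.64×10^11 K⁴.
Q = 0.773 × 5.67×10⁻⁸ × 0.246 × 4.64×10^11 = 5010 W.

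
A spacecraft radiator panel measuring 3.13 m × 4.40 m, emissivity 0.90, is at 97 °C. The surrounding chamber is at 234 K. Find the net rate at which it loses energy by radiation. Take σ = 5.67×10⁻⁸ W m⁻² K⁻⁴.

Q ≈ 11100 W

A = 3.13 × 4.40 = 13.8 m².
Convert: 97 °C = 370 K.
Q = εσA(T⁴ − T_s⁴). T⁴ − T_s⁴ = (370)⁴ − (234)⁴ = 1.87×10^10 − 3.00×10^9 = 1.57×10^10 K⁴.
Q = 0.90 × 5.67×10⁻⁸ × 13.8 × 1.57×10^10 = 11100 W.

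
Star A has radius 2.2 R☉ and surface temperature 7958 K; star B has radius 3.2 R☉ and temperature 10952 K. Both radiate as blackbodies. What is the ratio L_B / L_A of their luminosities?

L_B/L_A ≈ 7.59

L = 4πR²σT⁴ ∝ R²T⁴, so L_B/L_A = (3.2/2.2)² × (10952/7958)⁴ = 2.12 × 3.59 = 7.59.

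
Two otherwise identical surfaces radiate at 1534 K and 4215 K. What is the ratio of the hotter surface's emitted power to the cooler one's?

P ∝ T⁴, so the ratio is (4215/1534)⁴ = (2.748)⁴ = 57.0.

ratio ≈ 57.0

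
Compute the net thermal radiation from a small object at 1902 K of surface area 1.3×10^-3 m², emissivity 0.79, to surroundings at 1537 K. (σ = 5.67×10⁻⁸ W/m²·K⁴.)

Q = εσA(T⁴ − T_s⁴). T⁴ − T_s⁴ = (1902)⁴ − (1537)⁴ = 1.31×10^13 − 5.58×10^12 = 7.51×10^12 K⁴.
Q = 0.79 × 5.67×10⁻⁸ × 1.30×10^-3 × 7.51×10^12 = 437 W.

Q ≈ 437 W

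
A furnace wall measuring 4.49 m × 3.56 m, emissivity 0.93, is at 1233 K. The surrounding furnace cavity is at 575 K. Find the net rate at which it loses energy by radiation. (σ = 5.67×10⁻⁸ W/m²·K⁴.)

A = 4.49 × 3.56 = 16.0 m².
Q = εσA(T⁴ − T_s⁴). T⁴ − T_s⁴ = (1233)⁴ − (575)⁴ = 2.31×10^12 − 1.09×10^11 = 2.20×10^12 K⁴.
Q = 0.93 × 5.67×10⁻⁸ × 16.0 × 2.20×10^12 = 1.86×10^6 W.

Q ≈ 1.86×10^6 W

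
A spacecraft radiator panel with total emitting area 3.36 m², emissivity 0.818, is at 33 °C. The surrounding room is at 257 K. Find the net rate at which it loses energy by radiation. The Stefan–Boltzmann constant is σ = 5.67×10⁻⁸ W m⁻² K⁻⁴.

Convert: 33 °C = 306 K.
Q = εσA(T⁴ − T_s⁴). T⁴ − T_s⁴ = (306)⁴ − (257)⁴ = 8.77×10^9 − 4.36×10^9 = 4.41×10^9 K⁴.
Q = 0.818 × 5.67×10⁻⁸ × 3.36 × 4.41×10^9 = 687 W.

Q ≈ 687 W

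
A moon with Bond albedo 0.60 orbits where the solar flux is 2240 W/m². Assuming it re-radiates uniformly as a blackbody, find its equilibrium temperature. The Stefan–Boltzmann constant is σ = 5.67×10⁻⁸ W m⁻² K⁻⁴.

Power absorbed = (1−a)S·πR²; power emitted = 4πR²σT⁴. Equating and cancelling πR²:
T = ((1−a)S / 4σ)^(1/4) = (896 / (4 × 5.67×10⁻⁸))^(1/4) = (3.95×10^9)^(1/4).
T = 251 K.

T ≈ 251 K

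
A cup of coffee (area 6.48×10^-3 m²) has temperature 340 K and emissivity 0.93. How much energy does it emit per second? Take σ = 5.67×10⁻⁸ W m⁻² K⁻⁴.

Stefan–Boltzmann: P = εσAT⁴ = 0.93 × 5.67×10⁻⁸ × 6.48×10^-3 × (340)⁴ = 0.93 × 5.67×10⁻⁸ × 6.48×10^-3 × 1.34×10^10.
P = 4.57 W.

P ≈ 4.57 W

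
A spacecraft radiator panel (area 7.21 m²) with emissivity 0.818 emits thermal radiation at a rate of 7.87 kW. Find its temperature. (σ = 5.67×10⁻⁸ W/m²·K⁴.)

From P = εσAT⁴, T = (P / εσA)^(1/4) = (7870 / (0.818 × 5.67×10⁻⁸ × 7.21))^(1/4).
T = (2.35×10^10)^(1/4) = 392 K.

T ≈ 392 K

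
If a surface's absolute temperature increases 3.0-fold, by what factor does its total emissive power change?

P ∝ T⁴, so the power scales as (3.0)⁴ = 81.0.

factor ≈ 81.0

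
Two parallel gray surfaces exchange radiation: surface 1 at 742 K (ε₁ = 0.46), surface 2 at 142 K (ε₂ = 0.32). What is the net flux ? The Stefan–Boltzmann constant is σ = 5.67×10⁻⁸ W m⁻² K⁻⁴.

q ≈ 3990 W/m²

For two large parallel gray plates, q = σ(T₁⁴ − T₂⁴) / (1/ε₁ + 1/ε₂ − 1).
1/ε₁ + 1/ε₂ − 1 = 1/0.46 + 1/0.32 − 1 = 4.299.
T₁⁴ − T₂⁴ = 3.03×10^11 − 4.07×10^8 = 3.03×10^11 K⁴.
q = 5.67×10⁻⁸ × 3.03×10^11 / 4.299 = 3990 W/m².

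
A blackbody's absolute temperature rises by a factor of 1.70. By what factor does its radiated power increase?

factor ≈ 8.35

P ∝ T⁴, so the power scales as (1.70)⁴ = 8.35.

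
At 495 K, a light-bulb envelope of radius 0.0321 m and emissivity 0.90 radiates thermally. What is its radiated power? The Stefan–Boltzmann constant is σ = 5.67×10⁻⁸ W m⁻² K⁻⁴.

A = 4πr² = 4π × (0.0321)² = 0.0129 m².
P = εσAT⁴ = 0.90 × 5.67×10⁻⁸ × 0.0129 × (495)⁴ = 0.90 × 5.67×10⁻⁸ × 0.0129 × 6.00×10^10.
P = 39.7 W.

P ≈ 39.7 W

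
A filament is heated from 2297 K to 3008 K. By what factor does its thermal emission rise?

ratio ≈ 2.94

P ∝ T⁴, so the ratio is (3008/2297)⁴ = (1.310)⁴ = 2.94.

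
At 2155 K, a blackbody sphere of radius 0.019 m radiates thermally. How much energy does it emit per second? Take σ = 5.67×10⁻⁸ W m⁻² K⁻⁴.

P ≈ 5550 W

A = 4πr² = 4π × (0.019)² = 4.54×10^-3 m².
P = σAT⁴ = 5.67×10⁻⁸ × 4.54×10^-3 × (2155)⁴ = 5.67×10⁻⁸ × 4.54×10^-3 × 2.16×10^13.
P = 5550 W.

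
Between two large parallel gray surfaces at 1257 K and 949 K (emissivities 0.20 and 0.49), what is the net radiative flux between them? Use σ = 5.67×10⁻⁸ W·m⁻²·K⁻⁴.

q ≈ 15800 W/m²

For two large parallel gray plates, q = σ(T₁⁴ − T₂⁴) / (1/ε₁ + 1/ε₂ − 1).
1/ε₁ + 1/ε₂ − 1 = 1/0.20 + 1/0.49 − 1 = 6.041.
T₁⁴ − T₂⁴ = 2.50×10^12 − 8.11×10^11 = 1.69×10^12 K⁴.
q = 5.67×10⁻⁸ × 1.69×10^12 / 6.041 = 15800 W/m².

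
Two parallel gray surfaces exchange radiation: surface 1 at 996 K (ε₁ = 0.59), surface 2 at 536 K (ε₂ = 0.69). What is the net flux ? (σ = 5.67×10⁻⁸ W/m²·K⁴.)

For two large parallel gray plates, q = σ(T₁⁴ − T₂⁴) / (1/ε₁ + 1/ε₂ − 1).
1/ε₁ + 1/ε₂ − 1 = 1/0.59 + 1/0.69 − 1 = 2.144.
T₁⁴ − T₂⁴ = 9.84×10^11 − 8.25×10^10 = 9.02×10^11 K⁴.
q = 5.67×10⁻⁸ × 9.02×10^11 / 2.144 = 23800 W/m².

q ≈ 23800 W/m²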